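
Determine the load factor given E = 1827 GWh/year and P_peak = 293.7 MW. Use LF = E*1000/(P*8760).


LF = 1827 * 1000 / (293.7 * 8760) = 0.7101


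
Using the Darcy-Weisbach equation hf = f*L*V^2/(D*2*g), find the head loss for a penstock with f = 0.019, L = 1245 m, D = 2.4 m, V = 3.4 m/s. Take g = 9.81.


hf = 0.019 * 1245 * 3.4^2 / (2.4 * 2 * 9.81) = 5.8073 m


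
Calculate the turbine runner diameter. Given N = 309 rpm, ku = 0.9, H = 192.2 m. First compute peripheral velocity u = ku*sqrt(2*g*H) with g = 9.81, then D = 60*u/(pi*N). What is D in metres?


u = 0.9 * sqrt(2*9.81*192.2) = 55.2674 m/s
D = 60 * 55.2674 / (pi * 309) = 3.4160 m


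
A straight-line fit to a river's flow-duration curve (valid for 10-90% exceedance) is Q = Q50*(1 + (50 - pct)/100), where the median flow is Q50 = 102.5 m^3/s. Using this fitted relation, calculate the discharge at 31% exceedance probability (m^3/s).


Q = 102.5 * (1 + (50 - 31)/100) = 121.9750 m^3/s


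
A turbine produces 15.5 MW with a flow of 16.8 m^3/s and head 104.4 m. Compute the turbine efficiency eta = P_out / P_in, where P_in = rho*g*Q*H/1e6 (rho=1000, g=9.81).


P_in = 1000 * 9.81 * 16.8 * 104.4 / 1e6 = 17.2060 MW
eta = 15.5 / 17.2060 = 0.9009


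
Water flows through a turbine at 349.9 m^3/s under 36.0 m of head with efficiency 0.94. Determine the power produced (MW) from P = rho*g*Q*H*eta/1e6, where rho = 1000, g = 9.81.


P = 1000 * 9.81 * 349.9 * 36.0 * 0.94 / 1e6 = 116.1564 MW


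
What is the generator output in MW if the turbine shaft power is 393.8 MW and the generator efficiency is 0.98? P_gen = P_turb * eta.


P_gen = 393.8 * 0.98 = 385.9240 MW


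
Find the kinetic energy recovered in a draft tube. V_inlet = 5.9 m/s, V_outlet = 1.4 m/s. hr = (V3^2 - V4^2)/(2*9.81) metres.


hr = (5.9^2 - 1.4^2) / (2*9.81) = 1.6743 m


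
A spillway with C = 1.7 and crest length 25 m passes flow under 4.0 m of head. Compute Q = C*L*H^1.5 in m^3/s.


Q = 1.7 * 25 * 4.0^1.5 = 340.0000 m^3/s


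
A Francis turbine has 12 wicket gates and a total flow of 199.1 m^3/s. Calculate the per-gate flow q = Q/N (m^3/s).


q = 199.1 / 12 = 16.5917 m^3/s


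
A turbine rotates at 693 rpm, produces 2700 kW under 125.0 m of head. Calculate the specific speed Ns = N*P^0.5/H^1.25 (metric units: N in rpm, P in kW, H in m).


Ns = 693 * 2700^0.5 / 125.0^1.25 = 86.1544


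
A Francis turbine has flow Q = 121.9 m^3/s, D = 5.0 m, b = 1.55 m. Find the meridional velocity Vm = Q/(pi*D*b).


Vm = 121.9 / (pi * 5.0 * 1.55) = 5.0067 m/s


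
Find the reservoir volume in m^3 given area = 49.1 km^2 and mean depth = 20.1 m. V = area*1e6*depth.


V = 49.1 * 1e6 * 20.1 = 9.8691e+08 m^3


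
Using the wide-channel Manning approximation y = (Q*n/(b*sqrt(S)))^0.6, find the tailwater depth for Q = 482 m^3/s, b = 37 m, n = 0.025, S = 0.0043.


y = (482 * 0.025 / (37 * 0.0043^0.5))^0.6 = 2.6160 m


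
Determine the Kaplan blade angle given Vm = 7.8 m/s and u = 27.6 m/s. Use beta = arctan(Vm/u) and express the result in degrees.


beta = arctan(7.8 / 27.6) = 15.7808 degrees


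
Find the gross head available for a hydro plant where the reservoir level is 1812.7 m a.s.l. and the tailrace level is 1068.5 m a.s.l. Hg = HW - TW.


Hg = 1812.7 - 1068.5 = 744.2000 m


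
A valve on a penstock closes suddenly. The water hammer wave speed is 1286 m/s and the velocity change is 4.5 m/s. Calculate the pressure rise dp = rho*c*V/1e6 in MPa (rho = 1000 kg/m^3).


dp = 1000 * 1286 * 4.5 / 1e6 = 5.7870 MPa


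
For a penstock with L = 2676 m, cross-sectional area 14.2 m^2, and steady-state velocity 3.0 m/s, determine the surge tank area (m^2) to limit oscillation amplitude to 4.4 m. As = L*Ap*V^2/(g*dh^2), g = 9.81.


As = 2676 * 14.2 * 3.0^2 / (9.81 * 4.4^2) = 1800.7051 m^2


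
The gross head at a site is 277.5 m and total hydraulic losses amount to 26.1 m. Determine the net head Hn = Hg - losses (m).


Hn = 277.5 - 26.1 = 251.4000 m


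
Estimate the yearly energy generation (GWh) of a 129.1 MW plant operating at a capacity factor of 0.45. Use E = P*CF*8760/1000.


E = 129.1 * 0.45 * 8760 / 1000 = 508.9122 GWh


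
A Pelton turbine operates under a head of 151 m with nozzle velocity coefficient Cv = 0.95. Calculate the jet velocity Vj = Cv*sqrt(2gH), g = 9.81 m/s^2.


Vj = 0.95 * sqrt(2*9.81*151) = 51.7085 m/s


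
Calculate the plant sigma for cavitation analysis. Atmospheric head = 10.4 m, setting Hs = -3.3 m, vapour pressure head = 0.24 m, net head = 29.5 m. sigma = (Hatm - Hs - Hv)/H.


sigma = (10.4 - (-3.3) - 0.24) / 29.5 = 0.4563


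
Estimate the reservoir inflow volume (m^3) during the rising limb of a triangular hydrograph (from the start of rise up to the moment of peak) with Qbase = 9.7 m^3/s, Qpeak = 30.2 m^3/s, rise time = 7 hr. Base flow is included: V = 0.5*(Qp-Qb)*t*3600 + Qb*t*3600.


V = 0.5*(30.2 - 9.7)*7*3600 + 9.7*7*3600 = 502740.0000 m^3


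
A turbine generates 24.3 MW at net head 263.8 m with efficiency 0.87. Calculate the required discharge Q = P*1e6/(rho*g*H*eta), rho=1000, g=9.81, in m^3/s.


Q = 24.3 * 1e6 / (1000 * 9.81 * 263.8 * 0.87) = 10.7930 m^3/s


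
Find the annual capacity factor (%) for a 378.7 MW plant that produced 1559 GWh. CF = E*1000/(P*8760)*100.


CF = 1559 * 1000 / (378.7 * 8760) * 100 = 46.9945 %


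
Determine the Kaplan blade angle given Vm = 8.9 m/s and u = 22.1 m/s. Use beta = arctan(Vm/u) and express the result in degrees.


beta = arctan(8.9 / 22.1) = 21.9354 degrees


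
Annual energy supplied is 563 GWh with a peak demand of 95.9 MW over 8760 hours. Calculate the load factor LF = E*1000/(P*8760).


LF = 563 * 1000 / (95.9 * 8760) = 0.6702


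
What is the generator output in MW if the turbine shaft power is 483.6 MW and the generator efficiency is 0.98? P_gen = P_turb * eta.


P_gen = 483.6 * 0.98 = 473.9280 MW


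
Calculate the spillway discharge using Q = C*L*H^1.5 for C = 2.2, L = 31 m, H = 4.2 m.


Q = 2.2 * 31 * 4.2^1.5 = 587.0273 m^3/s


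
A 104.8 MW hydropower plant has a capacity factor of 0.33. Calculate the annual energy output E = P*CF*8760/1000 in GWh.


E = 104.8 * 0.33 * 8760 / 1000 = 302.9558 GWh


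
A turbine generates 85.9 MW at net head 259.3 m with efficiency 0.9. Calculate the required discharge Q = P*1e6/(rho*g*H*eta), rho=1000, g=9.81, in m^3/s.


Q = 85.9 * 1e6 / (1000 * 9.81 * 259.3 * 0.9) = 37.5214 m^3/s


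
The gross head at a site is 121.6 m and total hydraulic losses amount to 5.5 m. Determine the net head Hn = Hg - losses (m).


Hn = 121.6 - 5.5 = 116.1000 m


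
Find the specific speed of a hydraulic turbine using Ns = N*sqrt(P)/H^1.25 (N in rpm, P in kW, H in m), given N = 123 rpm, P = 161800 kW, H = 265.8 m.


Ns = 123 * 161800^0.5 / 265.8^1.25 = 46.1000


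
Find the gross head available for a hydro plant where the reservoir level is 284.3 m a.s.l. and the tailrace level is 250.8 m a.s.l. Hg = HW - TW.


Hg = 284.3 - 250.8 = 33.5000 m


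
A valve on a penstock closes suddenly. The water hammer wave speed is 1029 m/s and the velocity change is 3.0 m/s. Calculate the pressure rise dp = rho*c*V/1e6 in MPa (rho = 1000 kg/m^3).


dp = 1000 * 1029 * 3.0 / 1e6 = 3.0870 MPa


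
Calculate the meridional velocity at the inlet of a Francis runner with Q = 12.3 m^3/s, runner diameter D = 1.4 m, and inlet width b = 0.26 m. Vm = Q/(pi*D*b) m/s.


Vm = 12.3 / (pi * 1.4 * 0.26) = 10.7561 m/s


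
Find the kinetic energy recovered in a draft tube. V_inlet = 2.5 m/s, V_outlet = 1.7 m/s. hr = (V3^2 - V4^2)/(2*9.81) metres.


hr = (2.5^2 - 1.7^2) / (2*9.81) = 0.1713 m


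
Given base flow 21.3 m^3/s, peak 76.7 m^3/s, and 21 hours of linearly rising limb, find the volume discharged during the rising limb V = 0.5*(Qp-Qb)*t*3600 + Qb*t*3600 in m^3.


V = 0.5*(76.7 - 21.3)*21*3600 + 21.3*21*3600 = 3.7044e+06 m^3


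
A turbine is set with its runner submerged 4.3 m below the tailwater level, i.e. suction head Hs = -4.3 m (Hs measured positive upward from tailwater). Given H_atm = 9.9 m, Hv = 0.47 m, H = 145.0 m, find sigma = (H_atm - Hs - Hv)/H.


sigma = (9.9 - (-4.3) - 0.47) / 145.0 = 0.0947


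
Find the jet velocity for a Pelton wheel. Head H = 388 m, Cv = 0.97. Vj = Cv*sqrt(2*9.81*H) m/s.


Vj = 0.97 * sqrt(2*9.81*388) = 84.6325 m/s


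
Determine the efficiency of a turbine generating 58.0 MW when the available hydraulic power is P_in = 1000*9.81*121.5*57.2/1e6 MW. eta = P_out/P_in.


P_in = 1000 * 9.81 * 121.5 * 57.2 / 1e6 = 68.1775 MW
eta = 58.0 / 68.1775 = 0.8507


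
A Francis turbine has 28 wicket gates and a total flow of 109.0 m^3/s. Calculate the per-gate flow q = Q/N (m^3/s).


q = 109.0 / 28 = 3.8929 m^3/s


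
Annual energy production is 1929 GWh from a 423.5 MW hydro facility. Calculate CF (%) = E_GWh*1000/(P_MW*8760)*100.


CF = 1929 * 1000 / (423.5 * 8760) * 100 = 51.9966 %


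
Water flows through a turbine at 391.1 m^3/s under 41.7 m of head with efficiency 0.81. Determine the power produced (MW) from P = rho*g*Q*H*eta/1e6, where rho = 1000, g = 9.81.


P = 1000 * 9.81 * 391.1 * 41.7 * 0.81 / 1e6 = 129.5919 MW


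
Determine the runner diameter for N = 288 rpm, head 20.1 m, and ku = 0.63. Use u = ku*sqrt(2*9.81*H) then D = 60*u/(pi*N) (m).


u = 0.63 * sqrt(2*9.81*20.1) = 12.5109 m/s
D = 60 * 12.5109 / (pi * 288) = 0.8297 m


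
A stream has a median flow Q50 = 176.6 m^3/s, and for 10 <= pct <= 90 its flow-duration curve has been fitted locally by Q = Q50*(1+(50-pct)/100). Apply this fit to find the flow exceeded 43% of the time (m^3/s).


Q = 176.6 * (1 + (50 - 43)/100) = 188.9620 m^3/s


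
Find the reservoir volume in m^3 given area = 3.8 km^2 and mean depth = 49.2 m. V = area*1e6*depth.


V = 3.8 * 1e6 * 49.2 = 1.8696e+08 m^3


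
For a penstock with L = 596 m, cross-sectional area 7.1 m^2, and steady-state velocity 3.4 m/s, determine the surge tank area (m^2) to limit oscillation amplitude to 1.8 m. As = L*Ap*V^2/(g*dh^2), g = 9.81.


As = 596 * 7.1 * 3.4^2 / (9.81 * 1.8^2) = 1539.0347 m^2


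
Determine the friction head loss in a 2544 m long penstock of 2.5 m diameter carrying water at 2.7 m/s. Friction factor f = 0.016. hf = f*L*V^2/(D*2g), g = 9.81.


hf = 0.016 * 2544 * 2.7^2 / (2.5 * 2 * 9.81) = 6.0496 m


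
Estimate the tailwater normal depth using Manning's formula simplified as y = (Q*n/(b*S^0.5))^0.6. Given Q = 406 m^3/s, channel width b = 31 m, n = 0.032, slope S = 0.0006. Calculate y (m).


y = (406 * 0.032 / (31 * 0.0006^0.5))^0.6 = 5.4947 m


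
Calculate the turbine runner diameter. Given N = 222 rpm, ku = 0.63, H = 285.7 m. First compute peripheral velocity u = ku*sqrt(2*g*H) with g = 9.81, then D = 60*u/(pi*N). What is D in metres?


u = 0.63 * sqrt(2*9.81*285.7) = 47.1678 m/s
D = 60 * 47.1678 / (pi * 222) = 4.0578 m


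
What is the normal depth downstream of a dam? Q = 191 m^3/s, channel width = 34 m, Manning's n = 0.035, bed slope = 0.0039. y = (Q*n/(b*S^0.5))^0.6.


y = (191 * 0.035 / (34 * 0.0039^0.5))^0.6 = 1.9900 m


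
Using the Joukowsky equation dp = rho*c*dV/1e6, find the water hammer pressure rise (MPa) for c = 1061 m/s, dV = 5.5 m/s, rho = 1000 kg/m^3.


dp = 1000 * 1061 * 5.5 / 1e6 = 5.8355 MPa


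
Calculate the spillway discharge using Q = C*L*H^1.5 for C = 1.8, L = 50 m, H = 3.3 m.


Q = 1.8 * 50 * 3.3^1.5 = 539.5273 m^3/s


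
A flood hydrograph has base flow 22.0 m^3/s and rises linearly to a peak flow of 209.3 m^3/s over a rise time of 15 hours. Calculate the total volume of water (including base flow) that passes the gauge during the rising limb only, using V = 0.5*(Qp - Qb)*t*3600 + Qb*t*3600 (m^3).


V = 0.5*(209.3 - 22.0)*15*3600 + 22.0*15*3600 = 6.2451e+06 m^3


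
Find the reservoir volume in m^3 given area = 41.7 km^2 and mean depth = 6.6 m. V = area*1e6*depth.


V = 41.7 * 1e6 * 6.6 = 2.7522e+08 m^3


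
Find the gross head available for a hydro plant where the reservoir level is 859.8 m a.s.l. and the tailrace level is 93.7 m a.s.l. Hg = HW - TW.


Hg = 859.8 - 93.7 = 766.1000 m


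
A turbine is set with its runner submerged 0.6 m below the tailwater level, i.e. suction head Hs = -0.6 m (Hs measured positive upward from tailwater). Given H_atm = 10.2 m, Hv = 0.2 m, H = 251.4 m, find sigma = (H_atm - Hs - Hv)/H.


sigma = (10.2 - (-0.6) - 0.2) / 251.4 = 0.0422


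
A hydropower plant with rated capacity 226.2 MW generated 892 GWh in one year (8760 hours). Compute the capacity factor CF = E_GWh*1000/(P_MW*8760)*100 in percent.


CF = 892 * 1000 / (226.2 * 8760) * 100 = 45.0161 %


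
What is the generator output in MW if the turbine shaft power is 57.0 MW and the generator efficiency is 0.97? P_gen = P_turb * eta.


P_gen = 57.0 * 0.97 = 55.2900 MW


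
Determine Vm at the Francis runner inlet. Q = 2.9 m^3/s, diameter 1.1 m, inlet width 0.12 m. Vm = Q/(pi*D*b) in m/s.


Vm = 2.9 / (pi * 1.1 * 0.12) = 6.9932 m/s


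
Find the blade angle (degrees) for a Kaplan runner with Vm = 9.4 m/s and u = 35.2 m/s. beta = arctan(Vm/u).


beta = arctan(9.4 / 35.2) = 14.9517 degrees


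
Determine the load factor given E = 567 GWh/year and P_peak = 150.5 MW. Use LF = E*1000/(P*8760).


LF = 567 * 1000 / (150.5 * 8760) = 0.4301


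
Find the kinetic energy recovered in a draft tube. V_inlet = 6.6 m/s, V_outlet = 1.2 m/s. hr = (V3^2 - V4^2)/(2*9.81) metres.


hr = (6.6^2 - 1.2^2) / (2*9.81) = 2.1468 m


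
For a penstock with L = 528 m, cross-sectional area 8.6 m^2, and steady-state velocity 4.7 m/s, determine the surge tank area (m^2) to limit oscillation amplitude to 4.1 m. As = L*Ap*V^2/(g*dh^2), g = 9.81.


As = 528 * 8.6 * 4.7^2 / (9.81 * 4.1^2) = 608.2630 m^2


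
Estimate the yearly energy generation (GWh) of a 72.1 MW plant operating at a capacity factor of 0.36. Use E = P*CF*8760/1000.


E = 72.1 * 0.36 * 8760 / 1000 = 227.3746 GWh


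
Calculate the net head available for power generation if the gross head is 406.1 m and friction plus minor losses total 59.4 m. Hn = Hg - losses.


Hn = 406.1 - 59.4 = 346.7000 m


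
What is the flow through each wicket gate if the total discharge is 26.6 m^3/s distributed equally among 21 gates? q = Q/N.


q = 26.6 / 21 = 1.2667 m^3/s


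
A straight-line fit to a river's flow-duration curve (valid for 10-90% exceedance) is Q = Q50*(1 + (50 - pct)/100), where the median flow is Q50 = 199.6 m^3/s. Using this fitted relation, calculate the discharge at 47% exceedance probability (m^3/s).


Q = 199.6 * (1 + (50 - 47)/100) = 205.5880 m^3/s


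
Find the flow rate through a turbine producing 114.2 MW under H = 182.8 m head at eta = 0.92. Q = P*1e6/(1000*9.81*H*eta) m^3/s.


Q = 114.2 * 1e6 / (1000 * 9.81 * 182.8 * 0.92) = 69.2202 m^3/s


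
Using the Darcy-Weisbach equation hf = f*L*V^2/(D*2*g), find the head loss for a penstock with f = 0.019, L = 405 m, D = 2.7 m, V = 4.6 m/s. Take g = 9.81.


hf = 0.019 * 405 * 4.6^2 / (2.7 * 2 * 9.81) = 3.0737 m


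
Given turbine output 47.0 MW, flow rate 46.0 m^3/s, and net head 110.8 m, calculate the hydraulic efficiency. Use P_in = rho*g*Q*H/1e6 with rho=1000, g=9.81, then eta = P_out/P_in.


P_in = 1000 * 9.81 * 46.0 * 110.8 / 1e6 = 49.9996 MW
eta = 47.0 / 49.9996 = 0.9400


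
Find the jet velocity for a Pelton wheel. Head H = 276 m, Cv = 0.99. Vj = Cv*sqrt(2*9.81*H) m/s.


Vj = 0.99 * sqrt(2*9.81*276) = 72.8516 m/s


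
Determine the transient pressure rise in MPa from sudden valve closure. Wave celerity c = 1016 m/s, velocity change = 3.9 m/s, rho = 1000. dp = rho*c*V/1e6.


dp = 1000 * 1016 * 3.9 / 1e6 = 3.9624 MPa


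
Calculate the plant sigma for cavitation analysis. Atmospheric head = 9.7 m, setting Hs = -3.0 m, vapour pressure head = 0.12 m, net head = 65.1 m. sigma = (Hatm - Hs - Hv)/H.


sigma = (9.7 - (-3.0) - 0.12) / 65.1 = 0.1932


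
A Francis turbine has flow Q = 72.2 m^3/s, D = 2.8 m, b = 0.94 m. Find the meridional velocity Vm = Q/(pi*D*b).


Vm = 72.2 / (pi * 2.8 * 0.94) = 8.7318 m/s


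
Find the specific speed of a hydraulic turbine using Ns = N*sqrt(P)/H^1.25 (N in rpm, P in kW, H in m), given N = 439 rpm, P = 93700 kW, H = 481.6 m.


Ns = 439 * 93700^0.5 / 481.6^1.25 = 59.5630


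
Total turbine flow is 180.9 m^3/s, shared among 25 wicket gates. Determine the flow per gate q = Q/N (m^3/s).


q = 180.9 / 25 = 7.2360 m^3/s


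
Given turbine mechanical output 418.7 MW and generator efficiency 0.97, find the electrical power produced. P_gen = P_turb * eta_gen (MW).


P_gen = 418.7 * 0.97 = 406.1390 MW


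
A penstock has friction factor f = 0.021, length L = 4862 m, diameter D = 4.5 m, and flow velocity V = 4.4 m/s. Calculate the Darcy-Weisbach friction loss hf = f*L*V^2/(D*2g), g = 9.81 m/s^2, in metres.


hf = 0.021 * 4862 * 4.4^2 / (4.5 * 2 * 9.81) = 22.3887 m


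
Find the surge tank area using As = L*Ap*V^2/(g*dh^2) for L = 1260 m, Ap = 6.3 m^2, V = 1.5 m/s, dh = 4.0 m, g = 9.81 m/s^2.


As = 1260 * 6.3 * 1.5^2 / (9.81 * 4.0^2) = 113.7901 m^2


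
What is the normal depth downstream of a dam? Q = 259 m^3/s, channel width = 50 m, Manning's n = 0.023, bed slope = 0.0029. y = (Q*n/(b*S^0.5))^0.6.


y = (259 * 0.023 / (50 * 0.0029^0.5))^0.6 = 1.6103 m


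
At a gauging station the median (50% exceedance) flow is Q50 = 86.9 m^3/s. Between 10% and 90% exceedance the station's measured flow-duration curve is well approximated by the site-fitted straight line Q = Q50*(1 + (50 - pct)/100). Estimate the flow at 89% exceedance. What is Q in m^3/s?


Q = 86.9 * (1 + (50 - 89)/100) = 53.0090 m^3/s


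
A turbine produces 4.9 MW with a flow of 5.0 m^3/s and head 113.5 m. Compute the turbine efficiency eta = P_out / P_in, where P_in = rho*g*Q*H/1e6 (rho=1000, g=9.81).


P_in = 1000 * 9.81 * 5.0 * 113.5 / 1e6 = 5.5672 MW
eta = 4.9 / 5.5672 = 0.8802


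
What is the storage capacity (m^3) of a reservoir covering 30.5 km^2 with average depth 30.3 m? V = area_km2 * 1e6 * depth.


V = 30.5 * 1e6 * 30.3 = 9.2415e+08 m^3


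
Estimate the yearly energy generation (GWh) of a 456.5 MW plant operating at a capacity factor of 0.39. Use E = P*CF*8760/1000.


E = 456.5 * 0.39 * 8760 / 1000 = 1559.5866 GWh


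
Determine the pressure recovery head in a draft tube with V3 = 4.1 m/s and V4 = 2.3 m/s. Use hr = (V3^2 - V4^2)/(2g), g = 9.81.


hr = (4.1^2 - 2.3^2) / (2*9.81) = 0.5872 m


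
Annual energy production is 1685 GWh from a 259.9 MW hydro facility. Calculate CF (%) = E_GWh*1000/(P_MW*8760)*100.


CF = 1685 * 1000 / (259.9 * 8760) * 100 = 74.0098 %


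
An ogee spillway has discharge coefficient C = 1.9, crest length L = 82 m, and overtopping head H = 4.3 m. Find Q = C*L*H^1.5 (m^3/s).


Q = 1.9 * 82 * 4.3^1.5 = 1389.2172 m^3/s


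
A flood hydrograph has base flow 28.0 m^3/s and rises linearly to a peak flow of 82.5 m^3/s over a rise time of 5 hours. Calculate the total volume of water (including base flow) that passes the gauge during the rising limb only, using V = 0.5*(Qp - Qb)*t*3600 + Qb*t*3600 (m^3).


V = 0.5*(82.5 - 28.0)*5*3600 + 28.0*5*3600 = 994500.0000 m^3


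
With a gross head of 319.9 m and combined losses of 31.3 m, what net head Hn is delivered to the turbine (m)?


Hn = 319.9 - 31.3 = 288.6000 m


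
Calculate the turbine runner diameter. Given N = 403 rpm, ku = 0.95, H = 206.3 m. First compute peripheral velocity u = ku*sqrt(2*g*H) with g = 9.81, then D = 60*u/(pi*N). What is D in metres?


u = 0.95 * sqrt(2*9.81*206.3) = 60.4398 m/s
D = 60 * 60.4398 / (pi * 403) = 2.8643 m


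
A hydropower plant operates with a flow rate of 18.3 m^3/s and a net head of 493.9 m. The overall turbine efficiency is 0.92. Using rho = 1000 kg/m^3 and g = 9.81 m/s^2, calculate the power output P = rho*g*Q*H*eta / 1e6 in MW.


P = 1000 * 9.81 * 18.3 * 493.9 * 0.92 / 1e6 = 81.5731 MW


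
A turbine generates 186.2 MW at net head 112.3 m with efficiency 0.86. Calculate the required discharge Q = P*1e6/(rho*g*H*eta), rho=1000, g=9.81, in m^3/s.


Q = 186.2 * 1e6 / (1000 * 9.81 * 112.3 * 0.86) = 196.5316 m^3/s


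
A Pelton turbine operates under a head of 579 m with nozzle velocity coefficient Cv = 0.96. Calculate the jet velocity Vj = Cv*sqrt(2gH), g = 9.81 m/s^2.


Vj = 0.96 * sqrt(2*9.81*579) = 102.3199 m/s


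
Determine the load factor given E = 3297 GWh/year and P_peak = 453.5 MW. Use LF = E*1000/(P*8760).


LF = 3297 * 1000 / (453.5 * 8760) = 0.8299


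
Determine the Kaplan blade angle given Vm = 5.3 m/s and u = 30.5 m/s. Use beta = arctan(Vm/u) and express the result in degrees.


beta = arctan(5.3 / 30.5) = 9.8579 degrees


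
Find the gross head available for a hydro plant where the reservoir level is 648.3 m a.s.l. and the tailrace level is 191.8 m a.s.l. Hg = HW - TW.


Hg = 648.3 - 191.8 = 456.5000 m


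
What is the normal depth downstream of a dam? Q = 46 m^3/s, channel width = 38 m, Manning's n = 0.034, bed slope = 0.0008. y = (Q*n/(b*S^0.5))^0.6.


y = (46 * 0.034 / (38 * 0.0008^0.5))^0.6 = 1.2524 m


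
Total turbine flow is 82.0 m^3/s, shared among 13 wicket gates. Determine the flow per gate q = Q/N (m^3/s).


q = 82.0 / 13 = 6.3077 m^3/s


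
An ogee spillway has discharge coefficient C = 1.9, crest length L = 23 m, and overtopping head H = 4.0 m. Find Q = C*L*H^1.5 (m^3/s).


Q = 1.9 * 23 * 4.0^1.5 = 349.6000 m^3/s


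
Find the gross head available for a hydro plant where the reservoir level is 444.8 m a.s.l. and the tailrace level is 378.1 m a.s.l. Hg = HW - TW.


Hg = 444.8 - 378.1 = 66.7000 m


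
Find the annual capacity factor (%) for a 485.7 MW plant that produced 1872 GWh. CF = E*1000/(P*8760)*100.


CF = 1872 * 1000 / (485.7 * 8760) * 100 = 43.9981 %


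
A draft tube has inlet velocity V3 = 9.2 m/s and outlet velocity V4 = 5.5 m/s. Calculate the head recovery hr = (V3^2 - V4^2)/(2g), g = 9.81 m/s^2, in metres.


hr = (9.2^2 - 5.5^2) / (2*9.81) = 2.7722 m


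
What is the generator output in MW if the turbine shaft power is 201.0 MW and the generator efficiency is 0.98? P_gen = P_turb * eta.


P_gen = 201.0 * 0.98 = 196.9800 MW


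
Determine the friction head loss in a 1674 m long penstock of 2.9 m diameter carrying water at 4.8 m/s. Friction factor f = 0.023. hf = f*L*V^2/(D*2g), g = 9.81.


hf = 0.023 * 1674 * 4.8^2 / (2.9 * 2 * 9.81) = 15.5908 m


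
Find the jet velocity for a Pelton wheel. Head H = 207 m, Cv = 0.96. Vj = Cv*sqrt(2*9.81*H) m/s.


Vj = 0.96 * sqrt(2*9.81*207) = 61.1795 m/s


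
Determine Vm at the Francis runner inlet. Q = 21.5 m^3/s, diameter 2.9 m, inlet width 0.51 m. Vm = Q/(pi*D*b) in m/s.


Vm = 21.5 / (pi * 2.9 * 0.51) = 4.6272 m/s


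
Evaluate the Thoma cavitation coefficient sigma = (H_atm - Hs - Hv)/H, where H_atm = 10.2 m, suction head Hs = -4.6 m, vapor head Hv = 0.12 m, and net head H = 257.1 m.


sigma = (10.2 - (-4.6) - 0.12) / 257.1 = 0.0571


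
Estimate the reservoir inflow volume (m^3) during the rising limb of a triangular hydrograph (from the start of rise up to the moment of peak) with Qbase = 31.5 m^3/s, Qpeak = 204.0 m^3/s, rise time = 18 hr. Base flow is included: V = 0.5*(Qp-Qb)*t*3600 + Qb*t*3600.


V = 0.5*(204.0 - 31.5)*18*3600 + 31.5*18*3600 = 7.6302e+06 m^3


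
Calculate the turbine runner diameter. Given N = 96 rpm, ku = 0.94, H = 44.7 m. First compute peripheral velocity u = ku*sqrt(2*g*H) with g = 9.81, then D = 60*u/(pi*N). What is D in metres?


u = 0.94 * sqrt(2*9.81*44.7) = 27.8376 m/s
D = 60 * 27.8376 / (pi * 96) = 5.5381 m


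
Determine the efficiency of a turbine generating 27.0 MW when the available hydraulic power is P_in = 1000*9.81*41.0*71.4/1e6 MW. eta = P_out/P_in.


P_in = 1000 * 9.81 * 41.0 * 71.4 / 1e6 = 28.7178 MW
eta = 27.0 / 28.7178 = 0.9402


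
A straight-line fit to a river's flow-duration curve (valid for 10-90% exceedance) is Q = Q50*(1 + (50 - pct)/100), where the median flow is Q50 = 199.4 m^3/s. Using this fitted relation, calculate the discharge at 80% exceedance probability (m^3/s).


Q = 199.4 * (1 + (50 - 80)/100) = 139.5800 m^3/s


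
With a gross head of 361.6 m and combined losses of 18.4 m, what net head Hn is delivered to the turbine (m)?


Hn = 361.6 - 18.4 = 343.2000 m


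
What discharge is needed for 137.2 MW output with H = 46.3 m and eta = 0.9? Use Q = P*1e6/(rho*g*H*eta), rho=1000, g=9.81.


Q = 137.2 * 1e6 / (1000 * 9.81 * 46.3 * 0.9) = 335.6306 m^3/s


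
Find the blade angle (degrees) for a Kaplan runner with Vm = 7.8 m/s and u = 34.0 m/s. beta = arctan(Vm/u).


beta = arctan(7.8 / 34.0) = 12.9208 degrees


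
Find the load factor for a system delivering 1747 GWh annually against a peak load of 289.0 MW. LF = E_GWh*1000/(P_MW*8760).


LF = 1747 * 1000 / (289.0 * 8760) = 0.6901


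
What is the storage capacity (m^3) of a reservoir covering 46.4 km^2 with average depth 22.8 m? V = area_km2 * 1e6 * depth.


V = 46.4 * 1e6 * 22.8 = 1.0579e+09 m^3


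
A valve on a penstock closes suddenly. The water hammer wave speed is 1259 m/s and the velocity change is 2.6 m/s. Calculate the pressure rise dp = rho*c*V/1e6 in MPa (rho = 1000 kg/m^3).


dp = 1000 * 1259 * 2.6 / 1e6 = 3.2734 MPa


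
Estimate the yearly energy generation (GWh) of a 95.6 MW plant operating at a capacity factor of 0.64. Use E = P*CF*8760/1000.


E = 95.6 * 0.64 * 8760 / 1000 = 535.9718 GWh


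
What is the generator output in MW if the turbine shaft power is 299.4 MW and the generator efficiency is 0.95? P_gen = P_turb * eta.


P_gen = 299.4 * 0.95 = 284.4300 MW


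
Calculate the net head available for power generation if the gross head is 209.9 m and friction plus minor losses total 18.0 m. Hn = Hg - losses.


Hn = 209.9 - 18.0 = 191.9000 m


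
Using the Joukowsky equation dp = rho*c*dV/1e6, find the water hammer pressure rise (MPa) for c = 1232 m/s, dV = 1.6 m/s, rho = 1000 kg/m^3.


dp = 1000 * 1232 * 1.6 / 1e6 = 1.9712 MPa


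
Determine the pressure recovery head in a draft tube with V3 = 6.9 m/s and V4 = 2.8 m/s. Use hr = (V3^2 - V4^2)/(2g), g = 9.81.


hr = (6.9^2 - 2.8^2) / (2*9.81) = 2.0270 m


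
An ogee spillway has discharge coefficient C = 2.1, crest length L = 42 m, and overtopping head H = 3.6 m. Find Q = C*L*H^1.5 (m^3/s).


Q = 2.1 * 42 * 3.6^1.5 = 602.4518 m^3/s


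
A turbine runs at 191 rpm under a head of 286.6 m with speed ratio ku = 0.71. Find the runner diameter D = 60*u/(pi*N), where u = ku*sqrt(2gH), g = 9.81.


u = 0.71 * sqrt(2*9.81*286.6) = 53.2410 m/s
D = 60 * 53.2410 / (pi * 191) = 5.3237 m


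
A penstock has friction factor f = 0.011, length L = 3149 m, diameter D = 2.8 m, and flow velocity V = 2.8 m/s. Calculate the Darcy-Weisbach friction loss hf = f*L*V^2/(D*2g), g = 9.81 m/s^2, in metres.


hf = 0.011 * 3149 * 2.8^2 / (2.8 * 2 * 9.81) = 4.9434 m


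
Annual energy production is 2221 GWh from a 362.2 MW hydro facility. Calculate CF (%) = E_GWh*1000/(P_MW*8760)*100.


CF = 2221 * 1000 / (362.2 * 8760) * 100 = 69.9997 %


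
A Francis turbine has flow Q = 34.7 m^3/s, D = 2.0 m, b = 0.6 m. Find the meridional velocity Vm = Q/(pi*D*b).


Vm = 34.7 / (pi * 2.0 * 0.6) = 9.2045 m/s


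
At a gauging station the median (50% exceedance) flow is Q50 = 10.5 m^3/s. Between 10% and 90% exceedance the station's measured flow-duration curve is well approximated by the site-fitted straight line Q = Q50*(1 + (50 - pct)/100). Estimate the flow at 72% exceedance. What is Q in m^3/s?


Q = 10.5 * (1 + (50 - 72)/100) = 8.1900 m^3/s


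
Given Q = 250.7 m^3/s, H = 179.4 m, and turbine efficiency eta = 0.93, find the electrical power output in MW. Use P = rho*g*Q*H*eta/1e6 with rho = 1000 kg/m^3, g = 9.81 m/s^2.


P = 1000 * 9.81 * 250.7 * 179.4 * 0.93 / 1e6 = 410.3257 MW


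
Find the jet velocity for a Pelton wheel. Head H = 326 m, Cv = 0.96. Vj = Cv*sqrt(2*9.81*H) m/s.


Vj = 0.96 * sqrt(2*9.81*326) = 76.7767 m/s


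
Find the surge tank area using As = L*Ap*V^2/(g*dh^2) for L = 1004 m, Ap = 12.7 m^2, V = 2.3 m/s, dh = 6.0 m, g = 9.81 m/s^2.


As = 1004 * 12.7 * 2.3^2 / (9.81 * 6.0^2) = 190.9948 m^2


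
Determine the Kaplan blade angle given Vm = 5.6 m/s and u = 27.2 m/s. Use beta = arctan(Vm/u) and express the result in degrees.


beta = arctan(5.6 / 27.2) = 11.6336 degrees


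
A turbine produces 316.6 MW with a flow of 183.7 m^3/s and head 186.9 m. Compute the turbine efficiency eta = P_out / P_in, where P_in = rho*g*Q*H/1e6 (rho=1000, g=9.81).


P_in = 1000 * 9.81 * 183.7 * 186.9 / 1e6 = 336.8119 MW
eta = 316.6 / 336.8119 = 0.9400


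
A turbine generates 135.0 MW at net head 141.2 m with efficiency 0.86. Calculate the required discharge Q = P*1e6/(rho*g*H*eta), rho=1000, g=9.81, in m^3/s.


Q = 135.0 * 1e6 / (1000 * 9.81 * 141.2 * 0.86) = 113.3265 m^3/s


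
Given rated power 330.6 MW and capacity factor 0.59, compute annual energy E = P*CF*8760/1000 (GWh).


E = 330.6 * 0.59 * 8760 / 1000 = 1708.6730 GWh


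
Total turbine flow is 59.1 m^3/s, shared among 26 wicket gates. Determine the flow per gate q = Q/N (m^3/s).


q = 59.1 / 26 = 2.2731 m^3/s


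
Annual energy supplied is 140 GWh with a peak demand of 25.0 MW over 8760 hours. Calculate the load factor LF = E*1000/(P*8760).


LF = 140 * 1000 / (25.0 * 8760) = 0.6393


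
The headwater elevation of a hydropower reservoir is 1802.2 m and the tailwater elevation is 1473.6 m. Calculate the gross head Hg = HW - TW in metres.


Hg = 1802.2 - 1473.6 = 328.6000 m


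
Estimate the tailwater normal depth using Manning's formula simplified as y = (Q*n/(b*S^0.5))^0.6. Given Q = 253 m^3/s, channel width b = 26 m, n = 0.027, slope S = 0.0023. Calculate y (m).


y = (253 * 0.027 / (26 * 0.0023^0.5))^0.6 = 2.7745 m


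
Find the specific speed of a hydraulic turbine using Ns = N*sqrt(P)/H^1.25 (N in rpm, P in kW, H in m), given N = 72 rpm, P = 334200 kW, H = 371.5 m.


Ns = 72 * 334200^0.5 / 371.5^1.25 = 25.5204


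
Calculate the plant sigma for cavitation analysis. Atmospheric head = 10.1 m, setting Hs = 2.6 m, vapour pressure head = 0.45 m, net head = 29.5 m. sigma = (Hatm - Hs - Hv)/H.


sigma = (10.1 - 2.6 - 0.45) / 29.5 = 0.2390


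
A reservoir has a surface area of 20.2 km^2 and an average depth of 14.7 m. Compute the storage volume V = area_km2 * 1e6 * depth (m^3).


V = 20.2 * 1e6 * 14.7 = 2.9694e+08 m^3


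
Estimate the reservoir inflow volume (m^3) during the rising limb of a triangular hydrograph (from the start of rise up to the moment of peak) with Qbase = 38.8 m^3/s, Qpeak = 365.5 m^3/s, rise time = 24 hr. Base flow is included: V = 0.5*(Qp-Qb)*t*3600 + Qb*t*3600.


V = 0.5*(365.5 - 38.8)*24*3600 + 38.8*24*3600 = 1.7466e+07 m^3


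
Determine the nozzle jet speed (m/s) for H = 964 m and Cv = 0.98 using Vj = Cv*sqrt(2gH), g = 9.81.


Vj = 0.98 * sqrt(2*9.81*964) = 134.7765 m/s


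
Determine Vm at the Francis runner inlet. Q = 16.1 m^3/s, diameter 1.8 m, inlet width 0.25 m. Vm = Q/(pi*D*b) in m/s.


Vm = 16.1 / (pi * 1.8 * 0.25) = 11.3884 m/s


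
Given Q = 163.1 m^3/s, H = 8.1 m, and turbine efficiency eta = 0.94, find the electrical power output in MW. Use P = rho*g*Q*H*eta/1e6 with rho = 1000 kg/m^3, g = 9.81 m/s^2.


P = 1000 * 9.81 * 163.1 * 8.1 * 0.94 / 1e6 = 12.1825 MW


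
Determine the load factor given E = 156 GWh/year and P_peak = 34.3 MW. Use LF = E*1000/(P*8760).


LF = 156 * 1000 / (34.3 * 8760) = 0.5192


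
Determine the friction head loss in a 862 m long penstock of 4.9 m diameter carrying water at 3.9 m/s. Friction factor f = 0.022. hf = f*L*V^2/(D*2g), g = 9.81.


hf = 0.022 * 862 * 3.9^2 / (4.9 * 2 * 9.81) = 3.0003 m


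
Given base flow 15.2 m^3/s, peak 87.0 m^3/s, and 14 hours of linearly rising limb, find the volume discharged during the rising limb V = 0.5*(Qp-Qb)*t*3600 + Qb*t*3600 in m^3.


V = 0.5*(87.0 - 15.2)*14*3600 + 15.2*14*3600 = 2.5754e+06 m^3


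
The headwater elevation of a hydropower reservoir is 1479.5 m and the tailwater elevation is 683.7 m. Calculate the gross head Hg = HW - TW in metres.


Hg = 1479.5 - 683.7 = 795.8000 m


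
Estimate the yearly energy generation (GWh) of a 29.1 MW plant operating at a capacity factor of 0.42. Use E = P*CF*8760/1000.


E = 29.1 * 0.42 * 8760 / 1000 = 107.0647 GWh


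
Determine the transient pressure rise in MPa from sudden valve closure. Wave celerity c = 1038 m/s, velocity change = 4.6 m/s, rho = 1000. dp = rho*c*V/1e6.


dp = 1000 * 1038 * 4.6 / 1e6 = 4.7748 MPa


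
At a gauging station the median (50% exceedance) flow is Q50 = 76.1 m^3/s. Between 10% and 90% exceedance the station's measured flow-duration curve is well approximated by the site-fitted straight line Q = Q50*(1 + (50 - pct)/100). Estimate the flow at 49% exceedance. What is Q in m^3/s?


Q = 76.1 * (1 + (50 - 49)/100) = 76.8610 m^3/s


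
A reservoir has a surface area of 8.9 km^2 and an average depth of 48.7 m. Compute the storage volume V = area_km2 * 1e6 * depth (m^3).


V = 8.9 * 1e6 * 48.7 = 4.3343e+08 m^3


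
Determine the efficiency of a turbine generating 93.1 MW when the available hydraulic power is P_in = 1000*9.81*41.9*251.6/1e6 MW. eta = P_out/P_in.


P_in = 1000 * 9.81 * 41.9 * 251.6 / 1e6 = 103.4174 MW
eta = 93.1 / 103.4174 = 0.9002


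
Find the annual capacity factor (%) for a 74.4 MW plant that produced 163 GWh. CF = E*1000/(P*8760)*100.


CF = 163 * 1000 / (74.4 * 8760) * 100 = 25.0098 %


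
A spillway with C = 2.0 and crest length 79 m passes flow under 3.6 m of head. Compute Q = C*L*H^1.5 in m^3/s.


Q = 2.0 * 79 * 3.6^1.5 = 1079.2221 m^3/s


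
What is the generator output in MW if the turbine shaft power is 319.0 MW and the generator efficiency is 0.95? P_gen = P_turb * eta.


P_gen = 319.0 * 0.95 = 303.0500 MW


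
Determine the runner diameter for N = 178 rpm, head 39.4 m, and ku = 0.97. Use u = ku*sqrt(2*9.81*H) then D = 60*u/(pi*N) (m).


u = 0.97 * sqrt(2*9.81*39.4) = 26.9693 m/s
D = 60 * 26.9693 / (pi * 178) = 2.8937 m


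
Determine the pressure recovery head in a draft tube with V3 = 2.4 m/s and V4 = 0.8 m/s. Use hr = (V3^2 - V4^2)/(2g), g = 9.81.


hr = (2.4^2 - 0.8^2) / (2*9.81) = 0.2610 m


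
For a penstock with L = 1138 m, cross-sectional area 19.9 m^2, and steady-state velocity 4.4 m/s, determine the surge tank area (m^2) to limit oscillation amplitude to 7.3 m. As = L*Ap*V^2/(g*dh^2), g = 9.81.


As = 1138 * 19.9 * 4.4^2 / (9.81 * 7.3^2) = 838.6601 m^2


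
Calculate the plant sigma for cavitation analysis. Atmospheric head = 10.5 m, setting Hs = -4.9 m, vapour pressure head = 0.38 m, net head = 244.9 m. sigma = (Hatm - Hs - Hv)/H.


sigma = (10.5 - (-4.9) - 0.38) / 244.9 = 0.0613


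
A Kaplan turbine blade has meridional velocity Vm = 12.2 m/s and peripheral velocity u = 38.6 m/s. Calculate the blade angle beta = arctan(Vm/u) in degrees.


beta = arctan(12.2 / 38.6) = 17.5398 degrees


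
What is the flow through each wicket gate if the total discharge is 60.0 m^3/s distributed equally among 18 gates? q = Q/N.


q = 60.0 / 18 = 3.3333 m^3/s


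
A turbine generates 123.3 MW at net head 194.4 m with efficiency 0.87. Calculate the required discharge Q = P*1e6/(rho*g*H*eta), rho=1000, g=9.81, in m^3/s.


Q = 123.3 * 1e6 / (1000 * 9.81 * 194.4 * 0.87) = 74.3154 m^3/s


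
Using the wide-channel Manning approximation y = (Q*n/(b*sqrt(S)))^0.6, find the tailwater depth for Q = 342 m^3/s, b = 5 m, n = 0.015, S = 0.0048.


y = (342 * 0.015 / (5 * 0.0048^0.5))^0.6 = 5.0387 m


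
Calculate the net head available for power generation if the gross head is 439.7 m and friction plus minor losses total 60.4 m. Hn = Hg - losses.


Hn = 439.7 - 60.4 = 379.3000 m


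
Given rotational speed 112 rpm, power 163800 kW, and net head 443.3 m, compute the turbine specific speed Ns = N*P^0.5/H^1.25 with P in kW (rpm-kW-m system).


Ns = 112 * 163800^0.5 / 443.3^1.25 = 22.2845


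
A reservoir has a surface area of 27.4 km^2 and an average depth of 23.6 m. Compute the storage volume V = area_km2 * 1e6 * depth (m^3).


V = 27.4 * 1e6 * 23.6 = 6.4664e+08 m^3


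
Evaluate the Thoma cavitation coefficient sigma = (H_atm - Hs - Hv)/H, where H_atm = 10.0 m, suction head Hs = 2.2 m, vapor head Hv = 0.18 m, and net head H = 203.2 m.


sigma = (10.0 - 2.2 - 0.18) / 203.2 = 0.0375


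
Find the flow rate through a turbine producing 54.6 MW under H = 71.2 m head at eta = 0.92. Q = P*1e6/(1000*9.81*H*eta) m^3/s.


Q = 54.6 * 1e6 / (1000 * 9.81 * 71.2 * 0.92) = 84.9681 m^3/s


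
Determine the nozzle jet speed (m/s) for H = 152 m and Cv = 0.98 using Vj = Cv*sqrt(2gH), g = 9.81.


Vj = 0.98 * sqrt(2*9.81*152) = 53.5177 m/s


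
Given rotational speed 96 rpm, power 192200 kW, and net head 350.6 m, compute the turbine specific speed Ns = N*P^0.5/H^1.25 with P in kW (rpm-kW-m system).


Ns = 96 * 192200^0.5 / 350.6^1.25 = 27.7417


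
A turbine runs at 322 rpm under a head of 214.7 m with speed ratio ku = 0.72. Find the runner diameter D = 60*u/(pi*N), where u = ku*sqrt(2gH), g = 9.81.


u = 0.72 * sqrt(2*9.81*214.7) = 46.7302 m/s
D = 60 * 46.7302 / (pi * 322) = 2.7717 m


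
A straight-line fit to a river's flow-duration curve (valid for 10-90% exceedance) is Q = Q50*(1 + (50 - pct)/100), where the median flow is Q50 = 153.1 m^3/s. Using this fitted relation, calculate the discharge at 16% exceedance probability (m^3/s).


Q = 153.1 * (1 + (50 - 16)/100) = 205.1540 m^3/s


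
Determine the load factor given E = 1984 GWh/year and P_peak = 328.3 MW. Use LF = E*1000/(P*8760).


LF = 1984 * 1000 / (328.3 * 8760) = 0.6899


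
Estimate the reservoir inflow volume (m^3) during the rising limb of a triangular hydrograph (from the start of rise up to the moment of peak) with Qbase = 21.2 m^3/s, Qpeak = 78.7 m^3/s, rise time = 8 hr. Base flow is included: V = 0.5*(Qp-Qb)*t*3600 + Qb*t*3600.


V = 0.5*(78.7 - 21.2)*8*3600 + 21.2*8*3600 = 1.4386e+06 m^3


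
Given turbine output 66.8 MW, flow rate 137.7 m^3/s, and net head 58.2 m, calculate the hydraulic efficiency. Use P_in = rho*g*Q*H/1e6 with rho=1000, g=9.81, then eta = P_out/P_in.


P_in = 1000 * 9.81 * 137.7 * 58.2 / 1e6 = 78.6187 MW
eta = 66.8 / 78.6187 = 0.8497


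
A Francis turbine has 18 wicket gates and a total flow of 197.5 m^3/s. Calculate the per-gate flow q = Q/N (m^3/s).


q = 197.5 / 18 = 10.9722 m^3/s


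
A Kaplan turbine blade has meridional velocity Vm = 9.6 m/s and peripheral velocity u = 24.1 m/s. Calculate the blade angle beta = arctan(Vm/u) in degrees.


beta = arctan(9.6 / 24.1) = 21.7194 degrees


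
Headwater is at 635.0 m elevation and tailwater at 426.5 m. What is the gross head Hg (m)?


Hg = 635.0 - 426.5 = 208.5000 m


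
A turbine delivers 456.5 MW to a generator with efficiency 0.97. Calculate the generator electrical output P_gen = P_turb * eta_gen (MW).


P_gen = 456.5 * 0.97 = 442.8050 MW


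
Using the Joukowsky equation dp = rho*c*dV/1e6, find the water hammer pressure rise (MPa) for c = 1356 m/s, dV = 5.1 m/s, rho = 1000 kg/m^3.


dp = 1000 * 1356 * 5.1 / 1e6 = 6.9156 MPa


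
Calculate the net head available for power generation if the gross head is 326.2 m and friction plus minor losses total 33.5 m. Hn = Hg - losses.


Hn = 326.2 - 33.5 = 292.7000 m


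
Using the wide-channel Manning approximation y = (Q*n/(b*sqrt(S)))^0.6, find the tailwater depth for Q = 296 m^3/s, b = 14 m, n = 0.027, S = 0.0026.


y = (296 * 0.027 / (14 * 0.0026^0.5))^0.6 = 4.2601 m
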